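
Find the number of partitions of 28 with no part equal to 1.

708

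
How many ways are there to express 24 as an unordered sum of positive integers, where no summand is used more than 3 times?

722

Systematic enumeration (by largest part, then next-largest, …) yields 722.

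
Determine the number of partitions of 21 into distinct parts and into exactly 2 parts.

Enumerating:
20 + 1
19 + 2
18 + 3
17 + 4
16 + 5
15 + 6
14 + 7
13 + 8
12 + 9
11 + 10
Counting gives 10.

10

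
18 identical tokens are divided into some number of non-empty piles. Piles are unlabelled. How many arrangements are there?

385

Direct enumeration gives 385 partitions.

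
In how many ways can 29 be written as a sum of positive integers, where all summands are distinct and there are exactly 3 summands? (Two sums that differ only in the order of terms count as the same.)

56

A partial list (first 12 by largest part):
26+2+1
25+3+1
24+4+1
24+3+2
23+5+1
23+4+2
22+6+1
22+5+2
22+4+3
21+7+1
21+6+2
21+5+3
…and 44 more, for 56 total.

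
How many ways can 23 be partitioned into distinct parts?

There are 104 such partitions.

104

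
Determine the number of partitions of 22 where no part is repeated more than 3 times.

Counting exhaustively, 484 partitions satisfy the conditions.

484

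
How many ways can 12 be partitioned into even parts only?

11

The partitions of 12 that satisfy the conditions:
12
2,10
4,8
2,2,8
6,6
2,4,6
2,2,2,6
4,4,4
2,2,4,4
2,2,2,2,4
2,2,2,2,2,2
That's 11 in total.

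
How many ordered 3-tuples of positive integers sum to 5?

By stars and bars with positive parts, the count is C(4,2) = 6.

6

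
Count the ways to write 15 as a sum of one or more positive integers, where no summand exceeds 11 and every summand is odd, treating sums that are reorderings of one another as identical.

25

Listing the qualifying partitions of 15:
11,3,1
11,1,1,1,1
9,5,1
9,3,3
9,3,1,1,1
9,1,1,1,1,1,1
7,7,1
7,5,3
7,5,1,1,1
7,3,3,1,1
7,3,1,1,1,1,1
7,1,1,1,1,1,1,1,1
5,5,5
5,5,3,1,1
5,5,1,1,1,1,1
5,3,3,3,1
5,3,3,1,1,1,1
5,3,1,1,1,1,1,1,1
5,1,1,1,1,1,1,1,1,1,1
3,3,3,3,3
3,3,3,3,1,1,1
3,3,3,1,1,1,1,1,1
3,3,1,1,1,1,1,1,1,1,1
3,1,1,1,1,1,1,1,1,1,1,1,1
1,1,1,1,1,1,1,1,1,1,1,1,1,1,1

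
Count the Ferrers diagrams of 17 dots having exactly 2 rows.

Listing the qualifying partitions of 17:
16+1
15+2
14+3
13+4
12+5
11+6
10+7
9+8

8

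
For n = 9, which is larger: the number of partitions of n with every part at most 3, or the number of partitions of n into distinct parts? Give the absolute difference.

4

Partitions of 9 with every part at most 3: 12.
Partitions of 9 into distinct parts: 8.
|12 − 8| = 4.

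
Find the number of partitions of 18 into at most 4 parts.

84

There are 84 such partitions.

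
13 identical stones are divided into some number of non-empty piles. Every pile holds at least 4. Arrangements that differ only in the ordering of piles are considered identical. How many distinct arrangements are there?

5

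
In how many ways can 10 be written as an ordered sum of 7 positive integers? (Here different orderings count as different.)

84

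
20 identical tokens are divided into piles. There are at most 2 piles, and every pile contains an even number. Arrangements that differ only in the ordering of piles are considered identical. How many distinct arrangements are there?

The partitions of 20 that satisfy the conditions:
20
2+18
4+16
6+14
8+12
10+10

6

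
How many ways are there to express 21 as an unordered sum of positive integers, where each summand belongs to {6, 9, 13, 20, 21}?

2

Enumerating:
21
6+6+9
Counting gives 2.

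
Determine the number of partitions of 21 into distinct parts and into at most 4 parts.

65

A partial list (first 12 by largest part):
21
20+1
19+2
18+3
18+2+1
17+4
17+3+1
16+5
16+4+1
16+3+2
15+6
15+5+1
…and 53 more, for 65 total.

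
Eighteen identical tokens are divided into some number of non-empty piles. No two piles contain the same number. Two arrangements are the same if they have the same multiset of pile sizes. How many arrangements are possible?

46

There are too many to list fully; the first 12 (by largest part) are:
18
1, 17
2, 16
3, 15
1, 2, 15
4, 14
1, 3, 14
5, 13
1, 4, 13
2, 3, 13
6, 12
1, 5, 12
…and 34 more, for 46 total.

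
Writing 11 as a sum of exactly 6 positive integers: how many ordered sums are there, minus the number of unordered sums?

245

Ordered (compositions into 6 parts): C(10,5) = 252.
Unordered (partitions into 6 parts): 7.
Difference: 252 − 7 = 245.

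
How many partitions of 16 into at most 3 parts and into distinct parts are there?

Enumerating:
16
1, 15
2, 14
3, 13
1, 2, 13
4, 12
1, 3, 12
5, 11
1, 4, 11
2, 3, 11
6, 10
1, 5, 10
2, 4, 10
7, 9
1, 6, 9
2, 5, 9
3, 4, 9
1, 7, 8
2, 6, 8
3, 5, 8
3, 6, 7
4, 5, 7
Counting gives 22.

22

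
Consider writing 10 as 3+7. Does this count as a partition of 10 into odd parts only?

Yes

The parts sum to 10, and the condition 'every summand is odd' holds.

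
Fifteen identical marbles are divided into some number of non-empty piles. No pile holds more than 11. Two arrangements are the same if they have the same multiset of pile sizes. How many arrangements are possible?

Enumerating by decreasing first part gives 169 partitions in all.

169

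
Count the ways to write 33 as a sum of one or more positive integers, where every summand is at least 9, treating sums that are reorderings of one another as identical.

The partitions of 33 that satisfy the conditions:
33
24 + 9
23 + 10
22 + 11
21 + 12
20 + 13
19 + 14
18 + 15
17 + 16
15 + 9 + 9
14 + 10 + 9
13 + 11 + 9
13 + 10 + 10
12 + 12 + 9
12 + 11 + 10
11 + 11 + 11

16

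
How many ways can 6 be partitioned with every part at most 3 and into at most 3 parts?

Listing the qualifying partitions of 6:
3,3
3,2,1
2,2,2

3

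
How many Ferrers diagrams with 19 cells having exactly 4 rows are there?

54

There are too many to list fully; the first 12 (by largest part) are:
1 + 1 + 1 + 16
1 + 1 + 2 + 15
1 + 1 + 3 + 14
1 + 2 + 2 + 14
1 + 1 + 4 + 13
1 + 2 + 3 + 13
2 + 2 + 2 + 13
1 + 1 + 5 + 12
1 + 2 + 4 + 12
1 + 3 + 3 + 12
2 + 2 + 3 + 12
1 + 1 + 6 + 11
…and 42 more, for 54 total.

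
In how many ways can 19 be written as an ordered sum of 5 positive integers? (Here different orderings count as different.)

A composition of 19 into 5 positive parts is chosen by placing 4 dividers among the 18 gaps between 19 units: C(18,4) = 3060.

3060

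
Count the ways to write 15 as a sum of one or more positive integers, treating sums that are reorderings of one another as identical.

176

A full systematic count gives 176.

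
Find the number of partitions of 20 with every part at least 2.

137

Direct enumeration gives 137 partitions.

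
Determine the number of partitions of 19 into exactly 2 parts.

Enumerating:
18,1
17,2
16,3
15,4
14,5
13,6
12,7
11,8
10,9
Counting gives 9.

9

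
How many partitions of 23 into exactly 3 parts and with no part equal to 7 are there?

36

There are too many to list fully; the first 12 (by largest part) are:
21, 1, 1
20, 2, 1
19, 3, 1
19, 2, 2
18, 4, 1
18, 3, 2
17, 5, 1
17, 4, 2
17, 3, 3
16, 6, 1
16, 5, 2
16, 4, 3
…and 24 more, for 36 total.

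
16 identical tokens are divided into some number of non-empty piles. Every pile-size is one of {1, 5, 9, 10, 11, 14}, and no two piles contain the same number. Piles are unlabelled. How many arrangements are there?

2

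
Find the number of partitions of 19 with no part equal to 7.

Systematic enumeration (by largest part, then next-largest, …) yields 413.

413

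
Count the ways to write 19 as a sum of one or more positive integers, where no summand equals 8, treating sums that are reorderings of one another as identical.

434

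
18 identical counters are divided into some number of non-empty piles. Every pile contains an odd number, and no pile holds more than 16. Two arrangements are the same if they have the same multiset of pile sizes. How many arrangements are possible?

45

A partial list (first 12 by largest part):
3 + 15
1 + 1 + 1 + 15
5 + 13
1 + 1 + 3 + 13
1 + 1 + 1 + 1 + 1 + 13
7 + 11
1 + 1 + 5 + 11
1 + 3 + 3 + 11
1 + 1 + 1 + 1 + 3 + 11
1 + 1 + 1 + 1 + 1 + 1 + 1 + 11
9 + 9
1 + 1 + 7 + 9
…and 33 more, for 45 total.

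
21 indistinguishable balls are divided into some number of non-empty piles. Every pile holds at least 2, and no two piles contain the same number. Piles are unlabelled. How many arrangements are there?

There are too many to list fully; the first 12 (by largest part) are:
21
19 + 2
18 + 3
17 + 4
16 + 5
16 + 3 + 2
15 + 6
15 + 4 + 2
14 + 7
14 + 5 + 2
14 + 4 + 3
13 + 8
…and 29 more, for 41 total.

41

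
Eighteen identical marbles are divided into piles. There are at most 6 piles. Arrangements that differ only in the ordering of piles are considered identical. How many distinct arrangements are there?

There are 199 such partitions.

199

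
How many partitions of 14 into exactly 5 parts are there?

23

Enumerating:
1+1+1+1+10
1+1+1+2+9
1+1+1+3+8
1+1+2+2+8
1+1+1+4+7
1+1+2+3+7
1+2+2+2+7
1+1+1+5+6
1+1+2+4+6
1+1+3+3+6
1+2+2+3+6
2+2+2+2+6
1+1+2+5+5
1+1+3+4+5
1+2+2+4+5
1+2+3+3+5
2+2+2+3+5
1+1+4+4+4
1+2+3+4+4
2+2+2+4+4
1+3+3+3+4
2+2+3+3+4
2+3+3+3+3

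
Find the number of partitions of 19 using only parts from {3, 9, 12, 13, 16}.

2

Listing the qualifying partitions of 19:
16,3
13,3,3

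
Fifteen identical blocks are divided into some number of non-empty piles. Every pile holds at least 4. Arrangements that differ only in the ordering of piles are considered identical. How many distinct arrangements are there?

Enumerating:
15
4, 11
5, 10
6, 9
7, 8
4, 4, 7
4, 5, 6
5, 5, 5

8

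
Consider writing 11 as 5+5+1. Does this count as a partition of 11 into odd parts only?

Yes

The parts sum to 11, and the condition 'every summand is odd' holds.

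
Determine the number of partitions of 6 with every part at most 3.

7

They are:
3+3
3+2+1
3+1+1+1
2+2+2
2+2+1+1
2+1+1+1+1
1+1+1+1+1+1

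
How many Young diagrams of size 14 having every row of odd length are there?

They are:
13+1
11+3
11+1+1+1
9+5
9+3+1+1
9+1+1+1+1+1
7+7
7+5+1+1
7+3+3+1
7+3+1+1+1+1
7+1+1+1+1+1+1+1
5+5+3+1
5+5+1+1+1+1
5+3+3+3
5+3+3+1+1+1
5+3+1+1+1+1+1+1
5+1+1+1+1+1+1+1+1+1
3+3+3+3+1+1
3+3+3+1+1+1+1+1
3+3+1+1+1+1+1+1+1+1
3+1+1+1+1+1+1+1+1+1+1+1
1+1+1+1+1+1+1+1+1+1+1+1+1+1
Counting gives 22.

22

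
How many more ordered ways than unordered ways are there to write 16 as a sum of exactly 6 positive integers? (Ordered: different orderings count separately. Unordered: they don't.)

2968

Compositions: C(15,5) = 3003.
Partitions of 16 into exactly 6 parts: 35.
Difference: 3003 − 35 = 2968.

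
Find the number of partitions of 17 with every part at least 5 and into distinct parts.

They are:
17
12+5
11+6
10+7
9+8
That's 5 in total.

5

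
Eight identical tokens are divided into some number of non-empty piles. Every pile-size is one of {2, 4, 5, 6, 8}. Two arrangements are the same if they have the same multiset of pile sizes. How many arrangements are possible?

5

They are:
8
6, 2
4, 4
4, 2, 2
2, 2, 2, 2
Counting gives 5.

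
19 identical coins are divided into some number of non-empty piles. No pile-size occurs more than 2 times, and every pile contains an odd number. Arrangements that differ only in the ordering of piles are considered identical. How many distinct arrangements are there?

16

The partitions of 19 that satisfy the conditions:
19
1 + 1 + 17
1 + 3 + 15
1 + 5 + 13
3 + 3 + 13
1 + 7 + 11
3 + 5 + 11
1 + 1 + 3 + 3 + 11
1 + 9 + 9
3 + 7 + 9
5 + 5 + 9
1 + 1 + 3 + 5 + 9
5 + 7 + 7
1 + 1 + 3 + 7 + 7
1 + 1 + 5 + 5 + 7
1 + 3 + 3 + 5 + 7
Counting gives 16.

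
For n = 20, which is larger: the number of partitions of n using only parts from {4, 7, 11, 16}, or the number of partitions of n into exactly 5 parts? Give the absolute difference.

Partitions of 20 using only parts from {4, 7, 11, 16}: 2.
Partitions of 20 into exactly 5 parts: 84.
|2 − 84| = 82.

82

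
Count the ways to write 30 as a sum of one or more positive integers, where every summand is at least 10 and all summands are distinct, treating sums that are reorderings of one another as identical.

6

Enumerating:
30
20+10
19+11
18+12
17+13
16+14
Counting gives 6.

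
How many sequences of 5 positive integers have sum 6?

5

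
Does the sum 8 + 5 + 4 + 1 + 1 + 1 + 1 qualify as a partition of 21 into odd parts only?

No

The parts sum to 21, and the condition 'every summand is odd' is violated.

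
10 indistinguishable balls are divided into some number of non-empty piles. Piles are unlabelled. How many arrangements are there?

42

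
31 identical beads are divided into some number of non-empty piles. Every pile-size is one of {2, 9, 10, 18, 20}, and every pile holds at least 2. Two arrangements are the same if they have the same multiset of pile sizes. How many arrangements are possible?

6

Enumerating:
20+9+2
18+9+2+2
10+10+9+2
10+9+2+2+2+2+2+2
9+9+9+2+2
9+2+2+2+2+2+2+2+2+2+2+2
That's 6 in total.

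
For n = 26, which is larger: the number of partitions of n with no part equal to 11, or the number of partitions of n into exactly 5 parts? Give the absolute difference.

2039

Partitions of 26 with no part equal to 11: 2260.
Partitions of 26 into exactly 5 parts: 221.
|2260 − 221| = 2039.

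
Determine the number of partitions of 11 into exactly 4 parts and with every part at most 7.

The partitions of 11 that satisfy the conditions:
7 + 2 + 1 + 1
6 + 3 + 1 + 1
6 + 2 + 2 + 1
5 + 4 + 1 + 1
5 + 3 + 2 + 1
5 + 2 + 2 + 2
4 + 4 + 2 + 1
4 + 3 + 3 + 1
4 + 3 + 2 + 2
3 + 3 + 3 + 2
That's 10 in total.

10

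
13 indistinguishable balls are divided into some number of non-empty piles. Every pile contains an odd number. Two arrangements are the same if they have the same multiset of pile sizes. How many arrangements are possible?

The partitions of 13 that satisfy the conditions:
13
1 + 1 + 11
1 + 3 + 9
1 + 1 + 1 + 1 + 9
1 + 5 + 7
3 + 3 + 7
1 + 1 + 1 + 3 + 7
1 + 1 + 1 + 1 + 1 + 1 + 7
3 + 5 + 5
1 + 1 + 1 + 5 + 5
1 + 1 + 3 + 3 + 5
1 + 1 + 1 + 1 + 1 + 3 + 5
1 + 1 + 1 + 1 + 1 + 1 + 1 + 1 + 5
1 + 3 + 3 + 3 + 3
1 + 1 + 1 + 1 + 3 + 3 + 3
1 + 1 + 1 + 1 + 1 + 1 + 1 + 3 + 3
1 + 1 + 1 + 1 + 1 + 1 + 1 + 1 + 1 + 1 + 3
1 + 1 + 1 + 1 + 1 + 1 + 1 + 1 + 1 + 1 + 1 + 1 + 1

18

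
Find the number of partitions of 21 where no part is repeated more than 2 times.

243

Counting exhaustively, 243 partitions satisfy the conditions.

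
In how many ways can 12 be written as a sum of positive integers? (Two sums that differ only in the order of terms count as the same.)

77

There are 77 such partitions.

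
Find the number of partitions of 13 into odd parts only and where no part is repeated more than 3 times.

9

Listing the qualifying partitions of 13:
13
11, 1, 1
9, 3, 1
7, 5, 1
7, 3, 3
7, 3, 1, 1, 1
5, 5, 3
5, 5, 1, 1, 1
5, 3, 3, 1, 1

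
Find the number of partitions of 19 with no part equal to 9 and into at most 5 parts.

141

There are 141 such partitions.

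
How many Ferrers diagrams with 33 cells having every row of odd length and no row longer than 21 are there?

424

Enumerating by decreasing first part gives 424 partitions in all.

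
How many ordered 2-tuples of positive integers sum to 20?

19

A composition of 20 into 2 positive parts is chosen by placing 1 dividers among the 19 gaps between 20 units: C(19,1) = 19.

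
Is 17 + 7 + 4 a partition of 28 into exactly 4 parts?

No

The parts sum to 28, and the condition 'there are exactly 4 summands' is violated.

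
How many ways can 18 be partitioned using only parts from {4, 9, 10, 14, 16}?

3

They are:
4,14
4,4,10
9,9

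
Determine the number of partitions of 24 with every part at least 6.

16

Enumerating:
24
18 + 6
17 + 7
16 + 8
15 + 9
14 + 10
13 + 11
12 + 12
12 + 6 + 6
11 + 7 + 6
10 + 8 + 6
10 + 7 + 7
9 + 9 + 6
9 + 8 + 7
8 + 8 + 8
6 + 6 + 6 + 6
Counting gives 16.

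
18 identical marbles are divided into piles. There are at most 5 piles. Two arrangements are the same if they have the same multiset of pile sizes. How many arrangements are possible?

Direct enumeration gives 141 partitions.

141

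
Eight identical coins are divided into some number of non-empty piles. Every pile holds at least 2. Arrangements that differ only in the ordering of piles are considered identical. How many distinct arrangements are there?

7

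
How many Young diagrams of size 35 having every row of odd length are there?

585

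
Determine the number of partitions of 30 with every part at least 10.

Listing the qualifying partitions of 30:
30
20, 10
19, 11
18, 12
17, 13
16, 14
15, 15
10, 10, 10

8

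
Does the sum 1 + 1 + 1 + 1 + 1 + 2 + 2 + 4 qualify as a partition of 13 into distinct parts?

No

The parts sum to 13, and the condition 'all summands are distinct' is violated.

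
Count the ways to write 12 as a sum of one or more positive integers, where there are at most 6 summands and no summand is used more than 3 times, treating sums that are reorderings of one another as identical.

A partial list (first 12 by largest part):
12
1, 11
2, 10
1, 1, 10
3, 9
1, 2, 9
1, 1, 1, 9
4, 8
1, 3, 8
2, 2, 8
1, 1, 2, 8
5, 7
…and 37 more, for 49 total.

49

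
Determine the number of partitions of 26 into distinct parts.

165

There are 165 such partitions.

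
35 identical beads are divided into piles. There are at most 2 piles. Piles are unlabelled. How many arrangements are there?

The partitions of 35 that satisfy the conditions:
35
1 + 34
2 + 33
3 + 32
4 + 31
5 + 30
6 + 29
7 + 28
8 + 27
9 + 26
10 + 25
11 + 24
12 + 23
13 + 22
14 + 21
15 + 20
16 + 19
17 + 18

18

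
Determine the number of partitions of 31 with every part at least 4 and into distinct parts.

A partial list (first 12 by largest part):
31
27+4
26+5
25+6
24+7
23+8
22+9
22+5+4
21+10
21+6+4
20+11
20+7+4
…and 50 more, for 62 total.

62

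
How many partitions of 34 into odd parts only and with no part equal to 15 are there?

458

Systematic enumeration (by largest part, then next-largest, …) yields 458.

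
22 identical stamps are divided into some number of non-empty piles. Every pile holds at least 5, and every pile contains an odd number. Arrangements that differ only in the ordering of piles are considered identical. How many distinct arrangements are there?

They are:
17+5
15+7
13+9
11+11
7+5+5+5
That's 5 in total.

5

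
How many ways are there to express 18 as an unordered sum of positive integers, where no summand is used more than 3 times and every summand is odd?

Listing the qualifying partitions of 18:
17, 1
15, 3
15, 1, 1, 1
13, 5
13, 3, 1, 1
11, 7
11, 5, 1, 1
11, 3, 3, 1
9, 9
9, 7, 1, 1
9, 5, 3, 1
9, 3, 3, 3
9, 3, 3, 1, 1, 1
7, 7, 3, 1
7, 5, 5, 1
7, 5, 3, 3
7, 5, 3, 1, 1, 1
7, 3, 3, 3, 1, 1
5, 5, 5, 3
5, 5, 5, 1, 1, 1
5, 5, 3, 3, 1, 1

21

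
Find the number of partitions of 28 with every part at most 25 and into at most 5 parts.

536

Systematic enumeration (by largest part, then next-largest, …) yields 536.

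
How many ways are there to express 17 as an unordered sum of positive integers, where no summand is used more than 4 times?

Systematic enumeration (by largest part, then next-largest, …) yields 205.

205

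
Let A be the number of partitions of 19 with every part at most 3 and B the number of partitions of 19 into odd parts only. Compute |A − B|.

14

Partitions of 19 with every part at most 3: 40.
Partitions of 19 into odd parts only: 54.
|40 − 54| = 14.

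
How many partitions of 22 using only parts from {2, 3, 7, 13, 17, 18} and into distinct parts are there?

2

They are:
2+3+17
2+7+13
That's 2 in total.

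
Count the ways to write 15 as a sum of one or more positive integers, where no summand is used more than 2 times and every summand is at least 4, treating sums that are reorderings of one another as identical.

7

They are:
15
11+4
10+5
9+6
8+7
7+4+4
6+5+4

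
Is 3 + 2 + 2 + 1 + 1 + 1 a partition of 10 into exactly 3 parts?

No

The parts sum to 10, and the condition 'there are exactly 3 summands' is violated.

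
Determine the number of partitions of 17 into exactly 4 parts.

A partial list (first 12 by largest part):
14+1+1+1
13+2+1+1
12+3+1+1
12+2+2+1
11+4+1+1
11+3+2+1
11+2+2+2
10+5+1+1
10+4+2+1
10+3+3+1
10+3+2+2
9+6+1+1
…and 27 more, for 39 total.

39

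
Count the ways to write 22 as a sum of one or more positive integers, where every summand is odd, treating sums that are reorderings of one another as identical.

89

There are 89 such partitions.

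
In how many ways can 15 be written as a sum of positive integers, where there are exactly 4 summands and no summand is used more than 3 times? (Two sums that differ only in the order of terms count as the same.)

A partial list (first 12 by largest part):
12 + 1 + 1 + 1
11 + 2 + 1 + 1
10 + 3 + 1 + 1
10 + 2 + 2 + 1
9 + 4 + 1 + 1
9 + 3 + 2 + 1
9 + 2 + 2 + 2
8 + 5 + 1 + 1
8 + 4 + 2 + 1
8 + 3 + 3 + 1
8 + 3 + 2 + 2
7 + 6 + 1 + 1
…and 15 more, for 27 total.

27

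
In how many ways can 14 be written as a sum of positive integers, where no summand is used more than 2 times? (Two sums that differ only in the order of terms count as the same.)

57

A partial list (first 12 by largest part):
14
13, 1
12, 2
12, 1, 1
11, 3
11, 2, 1
10, 4
10, 3, 1
10, 2, 2
10, 2, 1, 1
9, 5
9, 4, 1
…and 45 more, for 57 total.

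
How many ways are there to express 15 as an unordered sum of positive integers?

176

There are 176 such partitions.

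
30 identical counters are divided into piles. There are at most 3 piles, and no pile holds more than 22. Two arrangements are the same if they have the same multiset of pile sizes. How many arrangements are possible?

71

A full systematic count gives 71.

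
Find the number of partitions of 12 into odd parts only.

15

Listing the qualifying partitions of 12:
11,1
9,3
9,1,1,1
7,5
7,3,1,1
7,1,1,1,1,1
5,5,1,1
5,3,3,1
5,3,1,1,1,1
5,1,1,1,1,1,1,1
3,3,3,3
3,3,3,1,1,1
3,3,1,1,1,1,1,1
3,1,1,1,1,1,1,1,1,1
1,1,1,1,1,1,1,1,1,1,1,1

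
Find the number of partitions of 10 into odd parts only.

10

Enumerating:
9, 1
7, 3
7, 1, 1, 1
5, 5
5, 3, 1, 1
5, 1, 1, 1, 1, 1
3, 3, 3, 1
3, 3, 1, 1, 1, 1
3, 1, 1, 1, 1, 1, 1, 1
1, 1, 1, 1, 1, 1, 1, 1, 1, 1
Counting gives 10.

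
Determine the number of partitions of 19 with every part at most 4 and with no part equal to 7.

94

Direct enumeration gives 94 partitions.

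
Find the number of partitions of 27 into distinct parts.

192

Counting exhaustively, 192 partitions satisfy the conditions.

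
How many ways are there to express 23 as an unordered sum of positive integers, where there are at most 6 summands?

Systematic enumeration (by largest part, then next-largest, …) yields 454.

454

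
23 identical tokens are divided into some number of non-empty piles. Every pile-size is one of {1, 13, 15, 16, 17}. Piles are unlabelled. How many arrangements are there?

Enumerating:
1, 1, 1, 1, 1, 1, 17
1, 1, 1, 1, 1, 1, 1, 16
1, 1, 1, 1, 1, 1, 1, 1, 15
1, 1, 1, 1, 1, 1, 1, 1, 1, 1, 13
1, 1, 1, 1, 1, 1, 1, 1, 1, 1, 1, 1, 1, 1, 1, 1, 1, 1, 1, 1, 1, 1, 1

5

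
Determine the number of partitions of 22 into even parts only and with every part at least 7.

Listing the qualifying partitions of 22:
22
8 + 14
10 + 12

3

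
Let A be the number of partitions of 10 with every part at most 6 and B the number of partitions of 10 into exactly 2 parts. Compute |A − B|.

Partitions of 10 with every part at most 6: 35.
Partitions of 10 into exactly 2 parts: 5.
|35 − 5| = 30.

30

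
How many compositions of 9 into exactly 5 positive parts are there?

Equivalently, choose which 4 of the 8 gaps become plus signs: C(8,4) = 70.

70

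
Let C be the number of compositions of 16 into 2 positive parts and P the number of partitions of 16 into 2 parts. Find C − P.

7

Ordered (compositions into 2 parts): C(15,1) = 15.
Unordered (partitions into 2 parts): 8.
Difference: 15 − 8 = 7.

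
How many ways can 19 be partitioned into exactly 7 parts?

65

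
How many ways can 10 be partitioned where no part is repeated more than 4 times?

A partial list (first 12 by largest part):
10
1+9
2+8
1+1+8
3+7
1+2+7
1+1+1+7
4+6
1+3+6
2+2+6
1+1+2+6
1+1+1+1+6
…and 22 more, for 34 total.

34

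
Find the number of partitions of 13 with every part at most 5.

A partial list (first 12 by largest part):
3,5,5
1,2,5,5
1,1,1,5,5
4,4,5
1,3,4,5
2,2,4,5
1,1,2,4,5
1,1,1,1,4,5
2,3,3,5
1,1,3,3,5
1,2,2,3,5
1,1,1,2,3,5
…and 45 more, for 57 total.

57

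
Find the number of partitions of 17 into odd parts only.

38

There are too many to list fully; the first 12 (by largest part) are:
17
15+1+1
13+3+1
13+1+1+1+1
11+5+1
11+3+3
11+3+1+1+1
11+1+1+1+1+1+1
9+7+1
9+5+3
9+5+1+1+1
9+3+3+1+1
…and 26 more, for 38 total.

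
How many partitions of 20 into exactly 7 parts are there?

Direct enumeration gives 82 partitions.

82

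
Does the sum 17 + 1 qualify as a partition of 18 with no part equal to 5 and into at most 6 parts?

The parts sum to 18, and the condition 'no summand equals 5' holds; the condition 'there are at most 6 summands' holds.

Yes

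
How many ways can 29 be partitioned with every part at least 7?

They are:
29
22, 7
21, 8
20, 9
19, 10
18, 11
17, 12
16, 13
15, 14
15, 7, 7
14, 8, 7
13, 9, 7
13, 8, 8
12, 10, 7
12, 9, 8
11, 11, 7
11, 10, 8
11, 9, 9
10, 10, 9
8, 7, 7, 7
That's 20 in total.

20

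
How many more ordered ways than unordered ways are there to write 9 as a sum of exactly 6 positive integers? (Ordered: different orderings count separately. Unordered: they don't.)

Ordered (compositions into 6 parts): C(8,5) = 56.
Unordered (partitions into 6 parts): 3.
Difference: 56 − 3 = 53.

53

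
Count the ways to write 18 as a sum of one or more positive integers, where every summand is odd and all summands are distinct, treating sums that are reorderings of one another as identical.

Listing the qualifying partitions of 18:
1,17
3,15
5,13
7,11
1,3,5,9

5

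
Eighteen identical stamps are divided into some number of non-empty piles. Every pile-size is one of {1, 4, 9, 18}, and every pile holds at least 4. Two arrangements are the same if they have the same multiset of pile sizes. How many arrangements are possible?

2

The partitions of 18 that satisfy the conditions:
18
9 + 9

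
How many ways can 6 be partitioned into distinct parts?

They are:
6
5, 1
4, 2
3, 2, 1

4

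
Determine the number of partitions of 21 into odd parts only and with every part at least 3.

12

They are:
21
15+3+3
13+5+3
11+7+3
11+5+5
9+9+3
9+7+5
9+3+3+3+3
7+7+7
7+5+3+3+3
5+5+5+3+3
3+3+3+3+3+3+3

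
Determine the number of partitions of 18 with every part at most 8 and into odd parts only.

A partial list (first 12 by largest part):
7 + 7 + 3 + 1
7 + 7 + 1 + 1 + 1 + 1
7 + 5 + 5 + 1
7 + 5 + 3 + 3
7 + 5 + 3 + 1 + 1 + 1
7 + 5 + 1 + 1 + 1 + 1 + 1 + 1
7 + 3 + 3 + 3 + 1 + 1
7 + 3 + 3 + 1 + 1 + 1 + 1 + 1
7 + 3 + 1 + 1 + 1 + 1 + 1 + 1 + 1 + 1
7 + 1 + 1 + 1 + 1 + 1 + 1 + 1 + 1 + 1 + 1 + 1
5 + 5 + 5 + 3
5 + 5 + 5 + 1 + 1 + 1
…and 15 more, for 27 total.

27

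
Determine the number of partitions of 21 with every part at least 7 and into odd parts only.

2

Listing the qualifying partitions of 21:
21
7, 7, 7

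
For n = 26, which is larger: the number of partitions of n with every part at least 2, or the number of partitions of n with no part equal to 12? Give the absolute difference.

1823

Partitions of 26 with every part at least 2: 478.
Partitions of 26 with no part equal to 12: 2301.
|478 − 2301| = 1823.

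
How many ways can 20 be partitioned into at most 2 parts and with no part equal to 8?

10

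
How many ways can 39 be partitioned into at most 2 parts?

They are:
39
38, 1
37, 2
36, 3
35, 4
34, 5
33, 6
32, 7
31, 8
30, 9
29, 10
28, 11
27, 12
26, 13
25, 14
24, 15
23, 16
22, 17
21, 18
20, 19
Counting gives 20.

20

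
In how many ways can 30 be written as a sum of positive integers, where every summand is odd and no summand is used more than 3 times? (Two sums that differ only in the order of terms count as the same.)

Direct enumeration gives 100 partitions.

100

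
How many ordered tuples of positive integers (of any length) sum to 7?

64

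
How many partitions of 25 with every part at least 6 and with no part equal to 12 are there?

Enumerating:
25
19+6
18+7
17+8
16+9
15+10
14+11
13+6+6
11+8+6
11+7+7
10+9+6
10+8+7
9+9+7
9+8+8
7+6+6+6

15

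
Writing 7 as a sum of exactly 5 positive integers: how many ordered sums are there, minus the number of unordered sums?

Ordered (compositions into 5 parts): C(6,4) = 15.
Partitions of 7 into exactly 5 parts: 2.
Difference: 15 − 2 = 13.

13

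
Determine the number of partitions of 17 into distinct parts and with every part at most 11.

A partial list (first 12 by largest part):
6+11
1+5+11
2+4+11
1+2+3+11
7+10
1+6+10
2+5+10
3+4+10
1+2+4+10
8+9
1+7+9
2+6+9
…and 16 more, for 28 total.

28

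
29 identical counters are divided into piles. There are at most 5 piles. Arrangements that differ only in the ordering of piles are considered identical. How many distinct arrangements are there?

Systematic enumeration (by largest part, then next-largest, …) yields 603.

603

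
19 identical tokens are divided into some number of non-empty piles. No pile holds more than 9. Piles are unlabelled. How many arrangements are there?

Enumerating by decreasing first part gives 393 partitions in all.

393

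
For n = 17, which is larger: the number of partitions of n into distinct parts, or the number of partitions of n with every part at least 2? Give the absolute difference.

Partitions of 17 into distinct parts: 38.
Partitions of 17 with every part at least 2: 66.
|38 − 66| = 28.

28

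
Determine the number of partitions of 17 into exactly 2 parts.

8

Enumerating:
16, 1
15, 2
14, 3
13, 4
12, 5
11, 6
10, 7
9, 8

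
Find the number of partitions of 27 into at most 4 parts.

Counting exhaustively, 225 partitions satisfy the conditions.

225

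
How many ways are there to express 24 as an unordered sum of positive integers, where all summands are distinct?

122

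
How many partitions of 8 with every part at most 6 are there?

Listing the qualifying partitions of 8:
6+2
6+1+1
5+3
5+2+1
5+1+1+1
4+4
4+3+1
4+2+2
4+2+1+1
4+1+1+1+1
3+3+2
3+3+1+1
3+2+2+1
3+2+1+1+1
3+1+1+1+1+1
2+2+2+2
2+2+2+1+1
2+2+1+1+1+1
2+1+1+1+1+1+1
1+1+1+1+1+1+1+1
That's 20 in total.

20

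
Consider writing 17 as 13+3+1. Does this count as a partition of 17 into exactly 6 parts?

No

The parts sum to 17, and the condition 'there are exactly 6 summands' is violated.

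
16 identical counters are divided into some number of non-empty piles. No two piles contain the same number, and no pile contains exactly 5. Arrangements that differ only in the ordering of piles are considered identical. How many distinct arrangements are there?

Listing the qualifying partitions of 16:
16
1 + 15
2 + 14
3 + 13
1 + 2 + 13
4 + 12
1 + 3 + 12
1 + 4 + 11
2 + 3 + 11
6 + 10
2 + 4 + 10
1 + 2 + 3 + 10
7 + 9
1 + 6 + 9
3 + 4 + 9
1 + 2 + 4 + 9
1 + 7 + 8
2 + 6 + 8
1 + 3 + 4 + 8
3 + 6 + 7
1 + 2 + 6 + 7
2 + 3 + 4 + 7
1 + 2 + 3 + 4 + 6

23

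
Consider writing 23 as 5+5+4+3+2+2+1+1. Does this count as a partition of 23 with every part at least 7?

The parts sum to 23, and the condition 'every summand is at least 7' is violated.

No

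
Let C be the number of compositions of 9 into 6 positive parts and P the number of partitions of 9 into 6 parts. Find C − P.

53

Ordered (compositions into 6 parts): C(8,5) = 56.
Unordered (partitions into 6 parts): 3.
Difference: 56 − 3 = 53.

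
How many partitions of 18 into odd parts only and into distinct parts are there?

Listing the qualifying partitions of 18:
17 + 1
15 + 3
13 + 5
11 + 7
9 + 5 + 3 + 1

5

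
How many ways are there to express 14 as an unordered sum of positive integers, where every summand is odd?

22

The partitions of 14 that satisfy the conditions:
13,1
11,3
11,1,1,1
9,5
9,3,1,1
9,1,1,1,1,1
7,7
7,5,1,1
7,3,3,1
7,3,1,1,1,1
7,1,1,1,1,1,1,1
5,5,3,1
5,5,1,1,1,1
5,3,3,3
5,3,3,1,1,1
5,3,1,1,1,1,1,1
5,1,1,1,1,1,1,1,1,1
3,3,3,3,1,1
3,3,3,1,1,1,1,1
3,3,1,1,1,1,1,1,1,1
3,1,1,1,1,1,1,1,1,1,1,1
1,1,1,1,1,1,1,1,1,1,1,1,1,1
Counting gives 22.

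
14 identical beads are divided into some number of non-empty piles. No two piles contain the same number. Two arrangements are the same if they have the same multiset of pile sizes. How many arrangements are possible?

Enumerating:
14
13,1
12,2
11,3
11,2,1
10,4
10,3,1
9,5
9,4,1
9,3,2
8,6
8,5,1
8,4,2
8,3,2,1
7,6,1
7,5,2
7,4,3
7,4,2,1
6,5,3
6,5,2,1
6,4,3,1
5,4,3,2
Counting gives 22.

22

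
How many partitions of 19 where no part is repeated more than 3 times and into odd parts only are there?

24

They are:
19
17+1+1
15+3+1
13+5+1
13+3+3
13+3+1+1+1
11+7+1
11+5+3
11+5+1+1+1
11+3+3+1+1
9+9+1
9+7+3
9+7+1+1+1
9+5+5
9+5+3+1+1
9+3+3+3+1
7+7+5
7+7+3+1+1
7+5+5+1+1
7+5+3+3+1
7+3+3+3+1+1+1
5+5+5+3+1
5+5+3+3+3
5+5+3+3+1+1+1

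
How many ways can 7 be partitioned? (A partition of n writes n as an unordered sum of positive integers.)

15

Enumerating:
7
6,1
5,2
5,1,1
4,3
4,2,1
4,1,1,1
3,3,1
3,2,2
3,2,1,1
3,1,1,1,1
2,2,2,1
2,2,1,1,1
2,1,1,1,1,1
1,1,1,1,1,1,1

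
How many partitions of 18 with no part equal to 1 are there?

88

Systematic enumeration (by largest part, then next-largest, …) yields 88.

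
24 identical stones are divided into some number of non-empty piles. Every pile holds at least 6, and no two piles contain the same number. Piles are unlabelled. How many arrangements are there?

They are:
24
6+18
7+17
8+16
9+15
10+14
11+13
6+7+11
6+8+10
7+8+9
That's 10 in total.

10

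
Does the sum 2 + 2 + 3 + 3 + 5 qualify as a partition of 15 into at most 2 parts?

The parts sum to 15, and the condition 'there are at most 2 summands' is violated.

No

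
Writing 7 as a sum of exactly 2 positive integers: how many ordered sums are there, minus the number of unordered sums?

Compositions: C(6,1) = 6.
Unordered (partitions into 2 parts): 3.
Difference: 6 − 3 = 3.

3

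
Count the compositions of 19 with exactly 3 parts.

153

Equivalently, choose which 2 of the 18 gaps become plus signs: C(18,2) = 153.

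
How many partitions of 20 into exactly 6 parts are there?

Counting exhaustively, 90 partitions satisfy the conditions.

90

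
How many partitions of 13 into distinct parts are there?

18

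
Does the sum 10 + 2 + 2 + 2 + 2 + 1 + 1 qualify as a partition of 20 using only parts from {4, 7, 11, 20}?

The parts sum to 20, and the condition 'each summand belongs to {4, 7, 11, 20}' is violated.

No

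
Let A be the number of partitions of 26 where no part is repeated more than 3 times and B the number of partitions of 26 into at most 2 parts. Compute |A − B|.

1046

Partitions of 26 where no part is repeated more than 3 times: 1060.
Partitions of 26 into at most 2 parts: 14.
|1060 − 14| = 1046.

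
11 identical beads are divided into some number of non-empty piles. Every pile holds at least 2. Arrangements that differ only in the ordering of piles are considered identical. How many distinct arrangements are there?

Enumerating:
11
9+2
8+3
7+4
7+2+2
6+5
6+3+2
5+4+2
5+3+3
5+2+2+2
4+4+3
4+3+2+2
3+3+3+2
3+2+2+2+2

14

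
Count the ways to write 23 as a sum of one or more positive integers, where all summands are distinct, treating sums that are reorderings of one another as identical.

Enumerating by decreasing first part gives 104 partitions in all.

104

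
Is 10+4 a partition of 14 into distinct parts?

Yes

The parts sum to 14, and the condition 'all summands are distinct' holds.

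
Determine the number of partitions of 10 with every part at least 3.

They are:
10
3, 7
4, 6
5, 5
3, 3, 4
Counting gives 5.

5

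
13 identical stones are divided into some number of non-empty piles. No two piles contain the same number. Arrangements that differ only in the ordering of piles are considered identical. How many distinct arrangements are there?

18

They are:
13
1,12
2,11
3,10
1,2,10
4,9
1,3,9
5,8
1,4,8
2,3,8
6,7
1,5,7
2,4,7
1,2,3,7
2,5,6
3,4,6
1,2,4,6
1,3,4,5
Counting gives 18.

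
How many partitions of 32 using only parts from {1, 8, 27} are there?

6

Listing the qualifying partitions of 32:
27, 1, 1, 1, 1, 1
8, 8, 8, 8
8, 8, 8, 1, 1, 1, 1, 1, 1, 1, 1
8, 8, 1, 1, 1, 1, 1, 1, 1, 1, 1, 1, 1, 1, 1, 1, 1, 1
8, 1, 1, 1, 1, 1, 1, 1, 1, 1, 1, 1, 1, 1, 1, 1, 1, 1, 1, 1, 1, 1, 1, 1, 1
1, 1, 1, 1, 1, 1, 1, 1, 1, 1, 1, 1, 1, 1, 1, 1, 1, 1, 1, 1, 1, 1, 1, 1, 1, 1, 1, 1, 1, 1, 1, 1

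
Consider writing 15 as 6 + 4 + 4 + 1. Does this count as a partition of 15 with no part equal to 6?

The parts sum to 15, and the condition 'no summand equals 6' is violated.

No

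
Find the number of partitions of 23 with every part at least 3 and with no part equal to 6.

63

A partial list (first 12 by largest part):
23
3 + 20
4 + 19
5 + 18
3 + 3 + 17
7 + 16
3 + 4 + 16
8 + 15
3 + 5 + 15
4 + 4 + 15
9 + 14
4 + 5 + 14
…and 51 more, for 63 total.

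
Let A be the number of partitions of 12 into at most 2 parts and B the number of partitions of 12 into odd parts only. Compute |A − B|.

Partitions of 12 into at most 2 parts: 7.
Partitions of 12 into odd parts only: 15.
|7 − 15| = 8.

8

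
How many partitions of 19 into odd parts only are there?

A partial list (first 12 by largest part):
19
17, 1, 1
15, 3, 1
15, 1, 1, 1, 1
13, 5, 1
13, 3, 3
13, 3, 1, 1, 1
13, 1, 1, 1, 1, 1, 1
11, 7, 1
11, 5, 3
11, 5, 1, 1, 1
11, 3, 3, 1, 1
…and 42 more, for 54 total.

54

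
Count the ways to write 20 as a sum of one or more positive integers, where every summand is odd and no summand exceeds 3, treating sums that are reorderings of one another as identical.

Enumerating:
1, 1, 3, 3, 3, 3, 3, 3
1, 1, 1, 1, 1, 3, 3, 3, 3, 3
1, 1, 1, 1, 1, 1, 1, 1, 3, 3, 3, 3
1, 1, 1, 1, 1, 1, 1, 1, 1, 1, 1, 3, 3, 3
1, 1, 1, 1, 1, 1, 1, 1, 1, 1, 1, 1, 1, 1, 3, 3
1, 1, 1, 1, 1, 1, 1, 1, 1, 1, 1, 1, 1, 1, 1, 1, 1, 3
1, 1, 1, 1, 1, 1, 1, 1, 1, 1, 1, 1, 1, 1, 1, 1, 1, 1, 1, 1

7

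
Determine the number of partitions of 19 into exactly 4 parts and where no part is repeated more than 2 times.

48

There are too many to list fully; the first 12 (by largest part) are:
1+1+2+15
1+1+3+14
1+2+2+14
1+1+4+13
1+2+3+13
1+1+5+12
1+2+4+12
1+3+3+12
2+2+3+12
1+1+6+11
1+2+5+11
1+3+4+11
…and 36 more, for 48 total.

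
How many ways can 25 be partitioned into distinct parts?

142

Enumerating by decreasing first part gives 142 partitions in all.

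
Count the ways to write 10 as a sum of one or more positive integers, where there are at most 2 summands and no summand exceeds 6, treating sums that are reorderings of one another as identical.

Listing the qualifying partitions of 10:
6, 4
5, 5

2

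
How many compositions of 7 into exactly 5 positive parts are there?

15

A composition of 7 into 5 positive parts is chosen by placing 4 dividers among the 6 gaps between 7 units: C(6,4) = 15.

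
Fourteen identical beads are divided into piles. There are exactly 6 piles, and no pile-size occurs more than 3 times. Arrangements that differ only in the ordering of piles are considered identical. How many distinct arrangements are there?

11

Enumerating:
7,2,2,1,1,1
6,3,2,1,1,1
6,2,2,2,1,1
5,4,2,1,1,1
5,3,3,1,1,1
5,3,2,2,1,1
4,4,3,1,1,1
4,4,2,2,1,1
4,3,3,2,1,1
4,3,2,2,2,1
3,3,3,2,2,1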